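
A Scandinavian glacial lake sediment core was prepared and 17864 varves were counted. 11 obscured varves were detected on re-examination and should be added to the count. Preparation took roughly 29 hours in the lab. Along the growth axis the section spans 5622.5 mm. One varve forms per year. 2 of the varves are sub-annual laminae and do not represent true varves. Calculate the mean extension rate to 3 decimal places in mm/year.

Correcting the raw count gives 17864 − 2 + 11 = 17873 true varves.
Mean rate = 5622.5 mm / 17873 years ≈ 0.315 mm/year.

0.315 mm/year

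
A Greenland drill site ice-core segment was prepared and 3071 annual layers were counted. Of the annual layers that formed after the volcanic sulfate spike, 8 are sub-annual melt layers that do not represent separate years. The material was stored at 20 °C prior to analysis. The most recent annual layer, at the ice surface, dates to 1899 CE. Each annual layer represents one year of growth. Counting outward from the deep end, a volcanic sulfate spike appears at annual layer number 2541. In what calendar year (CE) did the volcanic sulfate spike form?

1377 CE

3071 − 2541 = 530 annual layers lie beyond the volcanic sulfate spike toward the ice surface.
530 − 8 false = 522 true annual layers after the volcanic sulfate spike.
1899 − 522 = 1377 CE.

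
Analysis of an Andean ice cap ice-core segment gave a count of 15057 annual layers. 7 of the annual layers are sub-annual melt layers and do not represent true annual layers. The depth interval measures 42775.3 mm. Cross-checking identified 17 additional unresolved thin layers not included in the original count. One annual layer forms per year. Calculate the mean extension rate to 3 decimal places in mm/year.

Correcting the raw count gives 15057 − 7 + 17 = 15067 true annual layers.
Extension rate ≈ 42775.3 / 15067 = 2.839 mm/year.

2.839 mm/year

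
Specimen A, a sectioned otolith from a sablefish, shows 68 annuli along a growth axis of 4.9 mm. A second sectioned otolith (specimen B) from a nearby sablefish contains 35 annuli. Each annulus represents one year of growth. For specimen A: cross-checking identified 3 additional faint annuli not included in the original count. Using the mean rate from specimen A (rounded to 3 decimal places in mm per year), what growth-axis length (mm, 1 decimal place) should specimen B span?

2.4 mm

Specimen A: after corrections the count is 68 + 3 = 71 annuli.
A: 4.9 mm over 71 years gives 4.9 / 71 ≈ 0.069 mm per year.
Length of B = 0.069 × 35 = 2.4 mm.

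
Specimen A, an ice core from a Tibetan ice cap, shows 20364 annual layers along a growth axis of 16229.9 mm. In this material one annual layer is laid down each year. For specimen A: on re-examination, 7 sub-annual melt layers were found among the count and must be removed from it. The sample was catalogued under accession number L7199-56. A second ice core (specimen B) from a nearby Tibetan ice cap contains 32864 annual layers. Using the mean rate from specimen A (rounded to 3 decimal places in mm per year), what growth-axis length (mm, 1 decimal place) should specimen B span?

Specimen A: after corrections the count is 20364 − 7 = 20357 annual layers.
A: Mean rate = 16229.9 mm / 20357 years ≈ 0.797 mm/yr.
Length of B = 0.797 × 32864 = 26192.6 mm.

26192.6 mm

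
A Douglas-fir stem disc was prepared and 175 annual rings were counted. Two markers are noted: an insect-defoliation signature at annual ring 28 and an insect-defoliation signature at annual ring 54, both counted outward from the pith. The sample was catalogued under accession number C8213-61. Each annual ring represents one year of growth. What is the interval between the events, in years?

The two markers are separated by 54 − 28 = 26 annual rings.
One annual ring per year makes the interval 26 years.

26 years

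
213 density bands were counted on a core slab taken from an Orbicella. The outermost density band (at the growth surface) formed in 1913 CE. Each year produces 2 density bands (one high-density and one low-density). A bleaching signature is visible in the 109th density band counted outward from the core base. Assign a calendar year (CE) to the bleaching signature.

Between density band 109 and the growth surface there are 213 − 109 = 104 density bands.
With 2 density bands per year, 104 / 2 = 52 years.
1913 − 52 = 1861 CE.

1861 CE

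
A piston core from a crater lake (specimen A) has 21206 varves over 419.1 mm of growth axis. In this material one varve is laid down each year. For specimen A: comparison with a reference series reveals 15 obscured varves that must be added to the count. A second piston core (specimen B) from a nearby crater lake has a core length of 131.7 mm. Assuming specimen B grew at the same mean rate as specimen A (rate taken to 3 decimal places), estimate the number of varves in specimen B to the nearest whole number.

6585 varves

Specimen A: true varve count = 21206 + 15 = 21221.
A: Mean rate = 419.1 mm / 21221 years ≈ 0.020 mm/year.
For B, 131.7 / 0.020 = 6585.00 years ≈ 6585 varves.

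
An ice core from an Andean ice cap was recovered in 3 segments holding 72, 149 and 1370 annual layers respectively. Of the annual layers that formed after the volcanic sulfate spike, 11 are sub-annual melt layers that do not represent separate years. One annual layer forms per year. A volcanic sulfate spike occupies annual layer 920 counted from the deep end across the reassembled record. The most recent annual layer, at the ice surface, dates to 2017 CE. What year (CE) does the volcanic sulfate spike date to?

1357 CE

Total annual layers = 72 + 149 + 1370 = 1591.
1591 − 920 = 671 annual layers lie beyond the volcanic sulfate spike toward the ice surface.
Removing the 11 false annual layers leaves 671 − 11 = 660 true annual layers beyond the volcanic sulfate spike.
Counting back 660 years from 2017 CE places the volcanic sulfate spike in 2017 − 660 = 1357 CE.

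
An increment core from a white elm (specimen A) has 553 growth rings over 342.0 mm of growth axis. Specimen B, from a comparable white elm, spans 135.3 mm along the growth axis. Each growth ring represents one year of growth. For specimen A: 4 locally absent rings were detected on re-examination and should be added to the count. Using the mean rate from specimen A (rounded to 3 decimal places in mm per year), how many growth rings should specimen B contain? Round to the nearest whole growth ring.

Specimen A: adjusted count: 553 + 4 = 557 growth rings.
A: 342.0 mm over 557 years gives 342.0 / 557 ≈ 0.614 mm/year.
Specimen B: 135.3 mm / 0.614 mm per year = 220.36 years ≈ 220 growth rings.

220 growth rings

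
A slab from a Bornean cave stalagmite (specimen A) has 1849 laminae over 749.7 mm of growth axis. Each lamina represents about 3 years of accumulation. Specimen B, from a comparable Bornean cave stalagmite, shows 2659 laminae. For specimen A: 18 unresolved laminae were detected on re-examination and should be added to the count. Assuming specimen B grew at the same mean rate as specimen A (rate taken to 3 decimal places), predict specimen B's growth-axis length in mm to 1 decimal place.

Specimen A: correcting the raw count gives 1849 + 18 = 1867 true laminae.
Specimen A: 1867 laminae at 3 years each span 1867 × 3 = 5601 years.
A: 749.7 mm over 5601 years gives 749.7 / 5601 ≈ 0.134 mm per year.
Specimen B: 2659 laminae at 3 years each span 2659 × 3 = 7977 years. B's length ≈ 0.134 × 7977 = 1068.9 mm.

1068.9 mm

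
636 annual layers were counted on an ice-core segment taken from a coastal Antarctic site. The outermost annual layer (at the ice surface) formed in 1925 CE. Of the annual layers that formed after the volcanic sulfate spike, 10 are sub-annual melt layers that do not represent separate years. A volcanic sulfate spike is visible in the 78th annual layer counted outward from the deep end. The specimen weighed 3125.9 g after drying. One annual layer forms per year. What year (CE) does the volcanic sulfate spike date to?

The volcanic sulfate spike sits at annual layer 78 from the deep end, so 636 − 78 = 558 annual layers formed after it.
Excluding 10 false annual layers: 558 − 10 = 548.
Counting back 548 years from 1925 CE places the volcanic sulfate spike in 1925 − 548 = 1377 CE.

1377 CE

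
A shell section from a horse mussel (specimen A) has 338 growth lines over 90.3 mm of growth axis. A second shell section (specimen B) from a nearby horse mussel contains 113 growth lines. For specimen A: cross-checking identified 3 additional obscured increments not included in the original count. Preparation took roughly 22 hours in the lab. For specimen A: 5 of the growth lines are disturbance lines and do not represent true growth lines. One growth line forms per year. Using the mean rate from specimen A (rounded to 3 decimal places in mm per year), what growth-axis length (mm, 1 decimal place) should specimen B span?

30.4 mm

Specimen A: true growth line count = 338 − 5 + 3 = 336.
A: Extension rate ≈ 90.3 / 336 = 0.269 mm/yr.
For B, 0.269 mm/year × 113 years = 30.4 mm.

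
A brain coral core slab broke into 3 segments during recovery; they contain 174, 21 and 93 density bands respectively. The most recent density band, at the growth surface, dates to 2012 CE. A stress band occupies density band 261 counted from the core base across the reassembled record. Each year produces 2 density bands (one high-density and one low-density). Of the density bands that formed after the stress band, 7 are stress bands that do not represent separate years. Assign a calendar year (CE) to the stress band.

Total density bands = 174 + 21 + 93 = 288.
The stress band sits at density band 261 from the core base, so 288 − 261 = 27 density bands formed after it.
27 − 7 false = 20 true density bands after the stress band.
Dividing by 2 density bands per year: 20 / 2 = 10 years.
The density band at the growth surface is 2012 CE, so the stress band dates to 2012 − 10 = 2002 CE.

2002 CE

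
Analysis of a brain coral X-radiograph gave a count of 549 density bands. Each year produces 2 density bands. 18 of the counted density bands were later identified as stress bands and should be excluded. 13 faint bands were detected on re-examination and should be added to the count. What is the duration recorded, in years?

True density band count = 549 − 18 + 13 = 544.
544 density bands at 2 per year is 544 / 2 = 272 years.

272 years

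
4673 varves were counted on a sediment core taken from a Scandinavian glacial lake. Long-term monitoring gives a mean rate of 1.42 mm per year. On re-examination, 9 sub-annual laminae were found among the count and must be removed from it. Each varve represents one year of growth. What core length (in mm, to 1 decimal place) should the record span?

6622.9 mm

Adjusted count: 4673 − 9 = 4664 varves.
Length ≈ 1.42 × 4664 = 6622.9 mm.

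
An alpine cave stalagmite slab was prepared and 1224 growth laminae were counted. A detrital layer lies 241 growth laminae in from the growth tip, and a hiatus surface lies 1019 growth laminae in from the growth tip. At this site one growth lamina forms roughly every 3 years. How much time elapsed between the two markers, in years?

2334 years

The two markers are separated by 1019 − 241 = 778 growth laminae.
At 3 years per growth lamina, 778 × 3 = 2334 years.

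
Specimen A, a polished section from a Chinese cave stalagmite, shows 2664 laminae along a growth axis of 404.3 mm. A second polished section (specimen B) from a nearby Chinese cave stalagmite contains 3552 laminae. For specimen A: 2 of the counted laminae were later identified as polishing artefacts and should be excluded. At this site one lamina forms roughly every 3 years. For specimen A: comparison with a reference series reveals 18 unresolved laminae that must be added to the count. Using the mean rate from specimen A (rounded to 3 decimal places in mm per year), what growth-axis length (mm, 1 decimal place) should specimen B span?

532.8 mm

Specimen A: adjusted count: 2664 − 2 + 18 = 2680 laminae.
Specimen A: at 3 years per lamina, 2680 × 3 = 8040 years.
A: Mean rate = 404.3 mm / 8040 years ≈ 0.050 mm/year.
Specimen B: at 3 years per lamina, 3552 × 3 = 10656 years. B's length ≈ 0.050 × 10656 = 532.8 mm.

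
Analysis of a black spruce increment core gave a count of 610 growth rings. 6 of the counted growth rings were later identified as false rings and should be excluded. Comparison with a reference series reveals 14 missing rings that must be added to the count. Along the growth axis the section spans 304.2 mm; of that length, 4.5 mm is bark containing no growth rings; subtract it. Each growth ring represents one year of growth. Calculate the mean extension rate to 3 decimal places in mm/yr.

After corrections the count is 610 − 6 + 14 = 618 growth rings.
Net length = 304.2 − 4.5 = 299.7 mm.
299.7 mm over 618 years gives 299.7 / 618 ≈ 0.485 mm/yr.

0.485 mm/yr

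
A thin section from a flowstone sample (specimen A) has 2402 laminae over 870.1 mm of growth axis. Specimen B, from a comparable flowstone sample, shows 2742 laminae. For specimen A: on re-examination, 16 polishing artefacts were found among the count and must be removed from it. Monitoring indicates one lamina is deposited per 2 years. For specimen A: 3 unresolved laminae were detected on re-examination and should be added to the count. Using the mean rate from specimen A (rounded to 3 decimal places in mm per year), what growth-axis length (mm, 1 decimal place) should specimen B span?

Specimen A: correcting the raw count gives 2402 − 16 + 3 = 2389 true laminae.
Specimen A: at 2 years per lamina, 2389 × 2 = 4778 years.
A: Extension rate ≈ 870.1 / 4778 = 0.182 mm/yr.
Specimen B: 2742 laminae at 2 years each span 2742 × 2 = 5484 years. Length of B = 0.182 × 5484 = 998.1 mm.

998.1 mm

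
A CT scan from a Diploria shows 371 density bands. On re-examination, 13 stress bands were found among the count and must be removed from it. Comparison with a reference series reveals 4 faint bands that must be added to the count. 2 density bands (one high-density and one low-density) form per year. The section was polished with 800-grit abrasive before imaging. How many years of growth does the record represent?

181 years

Adjusted count: 371 − 13 + 4 = 362 density bands.
With 2 density bands per year, 362 / 2 = 181 years.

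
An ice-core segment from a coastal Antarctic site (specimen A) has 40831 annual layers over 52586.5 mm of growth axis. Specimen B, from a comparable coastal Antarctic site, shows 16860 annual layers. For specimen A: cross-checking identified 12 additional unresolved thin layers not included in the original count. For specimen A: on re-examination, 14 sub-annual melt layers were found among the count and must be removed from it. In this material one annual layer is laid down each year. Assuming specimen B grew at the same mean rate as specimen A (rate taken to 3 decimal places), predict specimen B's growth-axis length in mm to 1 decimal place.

21715.7 mm

Specimen A: correcting the raw count gives 40831 − 14 + 12 = 40829 true annual layers.
A: 52586.5 mm over 40829 years gives 52586.5 / 40829 ≈ 1.288 mm per year.
For B, 1.288 mm/year × 16860 years = 21715.7 mm.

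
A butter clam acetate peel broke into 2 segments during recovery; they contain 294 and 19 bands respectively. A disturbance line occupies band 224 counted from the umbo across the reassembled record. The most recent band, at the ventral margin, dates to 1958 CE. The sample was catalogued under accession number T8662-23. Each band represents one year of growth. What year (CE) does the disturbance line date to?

Total bands = 294 + 19 = 313.
The disturbance line sits at band 224 from the umbo, so 313 − 224 = 89 bands formed after it.
1958 − 89 = 1869 CE.

1869 CE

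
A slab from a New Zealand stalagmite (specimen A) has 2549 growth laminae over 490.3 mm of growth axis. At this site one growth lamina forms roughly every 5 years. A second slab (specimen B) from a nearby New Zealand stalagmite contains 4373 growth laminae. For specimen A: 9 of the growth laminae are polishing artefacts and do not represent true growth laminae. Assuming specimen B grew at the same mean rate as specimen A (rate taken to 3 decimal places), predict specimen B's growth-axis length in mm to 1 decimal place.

852.7 mm

Specimen A: after corrections the count is 2549 − 9 = 2540 growth laminae.
Specimen A: 2540 growth laminae at 5 years each span 2540 × 5 = 12700 years.
A: Extension rate ≈ 490.3 / 12700 = 0.039 mm/yr.
Specimen B: 4373 growth laminae at 5 years each span 4373 × 5 = 21865 years. B's length ≈ 0.039 × 21865 = 852.7 mm.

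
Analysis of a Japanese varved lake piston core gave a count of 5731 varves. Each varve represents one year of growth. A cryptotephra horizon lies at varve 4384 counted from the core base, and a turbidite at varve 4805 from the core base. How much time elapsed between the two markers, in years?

4805 − 4384 = 421 varves lie between the two events.
One varve per year makes the interval 421 years.

421 years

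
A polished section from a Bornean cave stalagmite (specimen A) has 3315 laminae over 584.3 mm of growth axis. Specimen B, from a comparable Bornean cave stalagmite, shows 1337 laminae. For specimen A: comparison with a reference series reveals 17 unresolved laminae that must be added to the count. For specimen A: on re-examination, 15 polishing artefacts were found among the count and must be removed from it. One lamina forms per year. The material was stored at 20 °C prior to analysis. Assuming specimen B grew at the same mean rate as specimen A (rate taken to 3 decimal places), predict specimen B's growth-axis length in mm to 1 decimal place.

Specimen A: after corrections the count is 3315 − 15 + 17 = 3317 laminae.
A: 584.3 mm over 3317 years gives 584.3 / 3317 ≈ 0.176 mm/yr.
Length of B = 0.176 × 1337 = 235.3 mm.

235.3 mm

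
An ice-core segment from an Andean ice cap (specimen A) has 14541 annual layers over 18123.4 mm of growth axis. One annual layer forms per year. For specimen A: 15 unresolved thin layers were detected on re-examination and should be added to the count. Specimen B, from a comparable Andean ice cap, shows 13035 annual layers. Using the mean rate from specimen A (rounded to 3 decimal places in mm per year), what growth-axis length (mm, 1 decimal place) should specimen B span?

16228.6 mm

Specimen A: correcting the raw count gives 14541 + 15 = 14556 true annual layers.
A: Mean rate = 18123.4 mm / 14556 years ≈ 1.245 mm/yr.
Length of B = 1.245 × 13035 = 16228.6 mm.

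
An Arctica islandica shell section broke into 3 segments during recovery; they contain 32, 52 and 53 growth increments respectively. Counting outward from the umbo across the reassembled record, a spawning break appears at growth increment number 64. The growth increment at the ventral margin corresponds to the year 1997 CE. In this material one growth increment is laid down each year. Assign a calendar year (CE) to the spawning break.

Total growth increments = 32 + 52 + 53 = 137.
137 − 64 = 73 growth increments lie beyond the spawning break toward the ventral margin.
The growth increment at the ventral margin is 1997 CE, so the spawning break dates to 1997 − 73 = 1924 CE.

1924 CE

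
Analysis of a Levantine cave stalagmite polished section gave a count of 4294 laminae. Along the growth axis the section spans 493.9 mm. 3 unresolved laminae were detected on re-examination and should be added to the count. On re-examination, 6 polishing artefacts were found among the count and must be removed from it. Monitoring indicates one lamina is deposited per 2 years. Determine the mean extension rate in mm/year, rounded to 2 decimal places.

Adjusted count: 4294 − 6 + 3 = 4291 laminae.
Multiplying by 2 years per lamina: 4291 × 2 = 8582 years.
493.9 mm over 8582 years gives 493.9 / 8582 ≈ 0.06 mm/year.

0.06 mm/year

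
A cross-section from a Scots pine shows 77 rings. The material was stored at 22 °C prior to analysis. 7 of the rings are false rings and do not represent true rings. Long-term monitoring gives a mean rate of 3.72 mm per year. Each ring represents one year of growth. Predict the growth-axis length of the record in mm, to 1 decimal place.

Correcting the raw count gives 77 − 7 = 70 true rings.
Length ≈ 3.72 × 70 = 260.4 mm.

260.4 mm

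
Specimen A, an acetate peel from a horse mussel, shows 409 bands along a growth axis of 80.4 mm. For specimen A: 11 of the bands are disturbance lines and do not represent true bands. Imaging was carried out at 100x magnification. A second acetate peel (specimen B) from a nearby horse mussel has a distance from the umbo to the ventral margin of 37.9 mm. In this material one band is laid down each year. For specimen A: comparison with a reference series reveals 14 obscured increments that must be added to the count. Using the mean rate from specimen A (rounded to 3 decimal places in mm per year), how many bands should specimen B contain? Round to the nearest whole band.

194 bands

Specimen A: adjusted count: 409 − 11 + 14 = 412 bands.
A: 80.4 mm over 412 years gives 80.4 / 412 ≈ 0.195 mm/year.
B spans 37.9 / 0.195 = 194.36 years ≈ 194 bands.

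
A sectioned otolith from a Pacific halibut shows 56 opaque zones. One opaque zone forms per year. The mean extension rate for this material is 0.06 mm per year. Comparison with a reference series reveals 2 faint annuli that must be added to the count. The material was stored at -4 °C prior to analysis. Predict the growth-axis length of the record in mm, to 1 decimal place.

After corrections the count is 56 + 2 = 58 opaque zones.
Predicted length = 0.06 mm/year × 58 years = 3.5 mm.

3.5 mm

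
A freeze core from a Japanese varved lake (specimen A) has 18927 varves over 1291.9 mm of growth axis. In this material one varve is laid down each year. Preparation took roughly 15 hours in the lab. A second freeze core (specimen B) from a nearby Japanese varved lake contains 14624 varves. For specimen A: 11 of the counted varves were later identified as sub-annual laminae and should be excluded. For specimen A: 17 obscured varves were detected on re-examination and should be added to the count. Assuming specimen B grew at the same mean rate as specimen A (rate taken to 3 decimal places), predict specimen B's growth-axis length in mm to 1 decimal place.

994.4 mm

Specimen A: after corrections the count is 18927 − 11 + 17 = 18933 varves.
A: Extension rate ≈ 1291.9 / 18933 = 0.068 mm per year.
B's length ≈ 0.068 × 14624 = 994.4 mm.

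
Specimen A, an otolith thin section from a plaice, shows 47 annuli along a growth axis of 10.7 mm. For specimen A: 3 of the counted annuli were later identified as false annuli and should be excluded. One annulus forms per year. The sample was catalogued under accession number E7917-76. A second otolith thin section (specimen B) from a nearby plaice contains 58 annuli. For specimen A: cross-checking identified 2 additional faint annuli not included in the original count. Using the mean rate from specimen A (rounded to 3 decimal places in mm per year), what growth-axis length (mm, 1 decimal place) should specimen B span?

13.5 mm

Specimen A: adjusted count: 47 − 3 + 2 = 46 annuli.
A: Mean rate = 10.7 mm / 46 years ≈ 0.233 mm per year.
B's length ≈ 0.233 × 58 = 13.5 mm.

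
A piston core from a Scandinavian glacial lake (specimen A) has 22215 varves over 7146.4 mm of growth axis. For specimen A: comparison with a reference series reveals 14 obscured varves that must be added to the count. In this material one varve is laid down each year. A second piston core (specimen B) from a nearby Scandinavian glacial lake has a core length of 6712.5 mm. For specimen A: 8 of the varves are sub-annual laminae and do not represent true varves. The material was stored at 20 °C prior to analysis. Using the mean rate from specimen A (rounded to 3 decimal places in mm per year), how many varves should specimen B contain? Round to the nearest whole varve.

20846 varves

Specimen A: adjusted count: 22215 − 8 + 14 = 22221 varves.
A: Extension rate ≈ 7146.4 / 22221 = 0.322 mm/yr.
B spans 6712.5 / 0.322 = 20846.27 years ≈ 20846 varves.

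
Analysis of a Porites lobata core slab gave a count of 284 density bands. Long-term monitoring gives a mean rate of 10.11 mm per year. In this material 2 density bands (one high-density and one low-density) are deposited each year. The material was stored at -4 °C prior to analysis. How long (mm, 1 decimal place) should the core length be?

Dividing by 2 density bands per year: 284 / 2 = 142 years.
Predicted length = 10.11 mm/year × 142 years = 1435.6 mm.

1435.6 mm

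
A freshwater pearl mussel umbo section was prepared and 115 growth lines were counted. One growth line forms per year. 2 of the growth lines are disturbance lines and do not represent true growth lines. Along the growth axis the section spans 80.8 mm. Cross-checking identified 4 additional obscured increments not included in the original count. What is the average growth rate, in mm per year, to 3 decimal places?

Adjusted count: 115 − 2 + 4 = 117 growth lines.
Mean rate = 80.8 mm / 117 years ≈ 0.691 mm per year.

0.691 mm per year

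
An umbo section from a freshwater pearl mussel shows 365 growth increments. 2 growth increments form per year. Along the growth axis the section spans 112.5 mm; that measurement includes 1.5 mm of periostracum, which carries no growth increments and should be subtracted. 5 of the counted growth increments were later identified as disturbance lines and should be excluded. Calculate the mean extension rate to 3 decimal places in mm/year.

0.617 mm/year

True growth increment count = 365 − 5 = 360.
Dividing by 2 growth increments per year: 360 / 2 = 180 years.
Net length = 112.5 − 1.5 = 111.0 mm.
111.0 mm over 180 years gives 111.0 / 180 ≈ 0.617 mm/year.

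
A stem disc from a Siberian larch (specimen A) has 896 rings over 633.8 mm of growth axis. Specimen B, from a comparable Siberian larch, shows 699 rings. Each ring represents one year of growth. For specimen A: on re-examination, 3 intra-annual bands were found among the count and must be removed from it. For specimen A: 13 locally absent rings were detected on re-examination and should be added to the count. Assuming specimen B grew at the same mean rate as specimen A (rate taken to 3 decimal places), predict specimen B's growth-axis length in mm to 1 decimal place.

489.3 mm

Specimen A: true ring count = 896 − 3 + 13 = 906.
A: Mean rate = 633.8 mm / 906 years ≈ 0.700 mm/year.
B's length ≈ 0.700 × 699 = 489.3 mm.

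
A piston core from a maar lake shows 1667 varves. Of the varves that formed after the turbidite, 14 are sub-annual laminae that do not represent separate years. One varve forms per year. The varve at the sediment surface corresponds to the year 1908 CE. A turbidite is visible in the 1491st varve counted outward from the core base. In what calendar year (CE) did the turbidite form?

1746 CE

Between varve 1491 and the sediment surface there are 1667 − 1491 = 176 varves.
Removing the 14 false varves leaves 176 − 14 = 162 true varves beyond the turbidite.
Counting back 162 years from 1908 CE places the turbidite in 1908 − 162 = 1746 CE.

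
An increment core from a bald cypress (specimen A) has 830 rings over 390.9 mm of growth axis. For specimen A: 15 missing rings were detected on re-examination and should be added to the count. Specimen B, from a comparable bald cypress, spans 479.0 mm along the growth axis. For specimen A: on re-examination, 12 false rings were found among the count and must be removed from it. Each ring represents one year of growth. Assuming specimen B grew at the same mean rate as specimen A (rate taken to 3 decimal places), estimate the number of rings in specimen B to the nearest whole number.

Specimen A: true ring count = 830 − 12 + 15 = 833.
A: Extension rate ≈ 390.9 / 833 = 0.469 mm per year.
Specimen B: 479.0 mm / 0.469 mm per year = 1021.32 years ≈ 1021 rings.

1021 rings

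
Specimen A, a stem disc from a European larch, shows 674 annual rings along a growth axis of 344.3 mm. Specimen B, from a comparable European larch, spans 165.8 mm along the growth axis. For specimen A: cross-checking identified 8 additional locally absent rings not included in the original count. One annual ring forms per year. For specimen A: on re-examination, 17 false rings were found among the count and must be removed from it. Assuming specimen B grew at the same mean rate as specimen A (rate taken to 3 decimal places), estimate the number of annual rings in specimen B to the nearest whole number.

320 annual rings

Specimen A: correcting the raw count gives 674 − 17 + 8 = 665 true annual rings.
A: 344.3 mm over 665 years gives 344.3 / 665 ≈ 0.518 mm/year.
For B, 165.8 / 0.518 = 320.08 years ≈ 320 annual rings.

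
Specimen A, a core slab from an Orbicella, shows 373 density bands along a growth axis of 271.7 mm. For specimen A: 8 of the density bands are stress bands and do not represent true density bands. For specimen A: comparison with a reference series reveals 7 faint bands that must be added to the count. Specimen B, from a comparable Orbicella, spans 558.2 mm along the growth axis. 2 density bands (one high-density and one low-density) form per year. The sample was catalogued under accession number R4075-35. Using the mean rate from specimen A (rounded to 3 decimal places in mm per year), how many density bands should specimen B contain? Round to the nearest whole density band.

764 density bands

Specimen A: adjusted count: 373 − 8 + 7 = 372 density bands.
Specimen A: dividing by 2 density bands per year: 372 / 2 = 186 years.
A: Extension rate ≈ 271.7 / 186 = 1.461 mm/year.
For B, 558.2 / 1.461 = 382.07 years; at 2 density bands per year that is 382.07 × 2 ≈ 764 density bands.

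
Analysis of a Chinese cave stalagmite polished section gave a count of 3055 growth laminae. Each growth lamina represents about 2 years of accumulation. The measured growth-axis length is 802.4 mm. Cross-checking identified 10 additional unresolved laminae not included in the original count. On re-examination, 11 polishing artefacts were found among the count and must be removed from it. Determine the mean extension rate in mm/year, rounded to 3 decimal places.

True growth lamina count = 3055 − 11 + 10 = 3054.
Multiplying by 2 years per growth lamina: 3054 × 2 = 6108 years.
Extension rate ≈ 802.4 / 6108 = 0.131 mm/year.

0.131 mm/year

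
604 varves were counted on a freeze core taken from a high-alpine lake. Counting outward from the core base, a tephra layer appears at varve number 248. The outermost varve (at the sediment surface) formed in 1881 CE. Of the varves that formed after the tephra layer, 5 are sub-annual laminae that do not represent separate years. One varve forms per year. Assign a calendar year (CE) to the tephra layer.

1530 CE

604 − 248 = 356 varves lie beyond the tephra layer toward the sediment surface.
Excluding 5 false varves: 356 − 5 = 351.
1881 − 351 = 1530 CE.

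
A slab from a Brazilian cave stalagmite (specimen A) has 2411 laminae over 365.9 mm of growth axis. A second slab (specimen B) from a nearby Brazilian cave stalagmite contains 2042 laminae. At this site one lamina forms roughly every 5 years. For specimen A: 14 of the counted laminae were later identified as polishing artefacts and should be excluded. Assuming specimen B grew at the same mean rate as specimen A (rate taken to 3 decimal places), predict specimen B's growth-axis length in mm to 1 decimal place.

Specimen A: correcting the raw count gives 2411 − 14 = 2397 true laminae.
Specimen A: multiplying by 5 years per lamina: 2397 × 5 = 11985 years.
A: 365.9 mm over 11985 years gives 365.9 / 11985 ≈ 0.031 mm/year.
Specimen B: at 5 years per lamina, 2042 × 5 = 10210 years. For B, 0.031 mm/year × 10210 years = 316.5 mm.

316.5 mm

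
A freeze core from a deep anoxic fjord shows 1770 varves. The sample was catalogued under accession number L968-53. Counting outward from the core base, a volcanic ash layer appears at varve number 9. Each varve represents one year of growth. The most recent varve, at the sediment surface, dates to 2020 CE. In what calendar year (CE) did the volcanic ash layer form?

259 CE

The volcanic ash layer sits at varve 9 from the core base, so 1770 − 9 = 1761 varves formed after it.
Counting back 1761 years from 2020 CE places the volcanic ash layer in 2020 − 1761 = 259 CE.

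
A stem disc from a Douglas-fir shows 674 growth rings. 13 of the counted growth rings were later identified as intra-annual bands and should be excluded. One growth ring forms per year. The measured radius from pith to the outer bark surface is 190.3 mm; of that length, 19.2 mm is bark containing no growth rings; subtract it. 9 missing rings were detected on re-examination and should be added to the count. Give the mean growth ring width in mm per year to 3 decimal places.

Correcting the raw count gives 674 − 13 + 9 = 670 true growth rings.
The growth record spans 190.3 − 19.2 = 171.1 mm.
171.1 mm over 670 years gives 171.1 / 670 ≈ 0.255 mm per year.

0.255 mm per year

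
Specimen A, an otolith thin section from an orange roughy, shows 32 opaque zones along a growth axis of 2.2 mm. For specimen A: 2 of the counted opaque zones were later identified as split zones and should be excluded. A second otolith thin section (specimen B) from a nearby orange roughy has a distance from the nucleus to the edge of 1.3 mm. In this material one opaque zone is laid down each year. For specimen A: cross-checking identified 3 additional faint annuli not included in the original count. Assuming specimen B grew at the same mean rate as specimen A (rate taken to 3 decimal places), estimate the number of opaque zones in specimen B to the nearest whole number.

Specimen A: true opaque zone count = 32 − 2 + 3 = 33.
A: 2.2 mm over 33 years gives 2.2 / 33 ≈ 0.067 mm/year.
For B, 1.3 / 0.067 = 19.40 years ≈ 19 opaque zones.

19 opaque zones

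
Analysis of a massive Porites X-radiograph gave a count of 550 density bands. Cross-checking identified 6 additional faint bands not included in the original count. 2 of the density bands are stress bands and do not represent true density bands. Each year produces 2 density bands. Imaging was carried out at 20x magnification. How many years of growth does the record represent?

Adjusted count: 550 − 2 + 6 = 554 density bands.
With 2 density bands per year, 554 / 2 = 277 years.

277 years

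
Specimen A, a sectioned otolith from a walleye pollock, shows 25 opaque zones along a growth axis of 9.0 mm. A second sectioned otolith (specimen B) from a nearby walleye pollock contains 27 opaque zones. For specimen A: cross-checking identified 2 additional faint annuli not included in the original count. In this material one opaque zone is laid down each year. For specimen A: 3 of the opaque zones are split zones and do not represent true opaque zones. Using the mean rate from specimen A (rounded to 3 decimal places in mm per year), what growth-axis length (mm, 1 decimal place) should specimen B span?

10.1 mm

Specimen A: adjusted count: 25 − 3 + 2 = 24 opaque zones.
A: 9.0 mm over 24 years gives 9.0 / 24 ≈ 0.375 mm/year.
For B, 0.375 mm/year × 27 years = 10.1 mm.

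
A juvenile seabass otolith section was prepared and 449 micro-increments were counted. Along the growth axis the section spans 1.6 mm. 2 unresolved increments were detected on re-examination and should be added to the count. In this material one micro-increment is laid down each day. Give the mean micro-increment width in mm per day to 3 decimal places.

0.004 mm per day

After corrections the count is 449 + 2 = 451 micro-increments.
1.6 mm over 451 days gives 1.6 / 451 ≈ 0.004 mm per day.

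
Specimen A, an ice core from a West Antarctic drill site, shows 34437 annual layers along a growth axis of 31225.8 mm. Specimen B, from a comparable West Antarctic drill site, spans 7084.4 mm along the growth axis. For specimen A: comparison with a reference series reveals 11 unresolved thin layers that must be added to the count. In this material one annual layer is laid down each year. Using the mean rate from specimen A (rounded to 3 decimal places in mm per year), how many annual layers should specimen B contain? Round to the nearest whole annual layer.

7819 annual layers

Specimen A: adjusted count: 34437 + 11 = 34448 annual layers.
A: Mean rate = 31225.8 mm / 34448 years ≈ 0.906 mm per year.
For B, 7084.4 / 0.906 = 7819.43 years ≈ 7819 annual layers.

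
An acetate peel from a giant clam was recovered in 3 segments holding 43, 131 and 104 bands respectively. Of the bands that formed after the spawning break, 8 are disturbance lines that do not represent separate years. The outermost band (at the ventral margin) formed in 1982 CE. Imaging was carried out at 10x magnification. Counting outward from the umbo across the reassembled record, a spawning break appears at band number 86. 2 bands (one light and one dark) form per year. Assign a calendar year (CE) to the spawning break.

1890 CE

Total bands = 43 + 131 + 104 = 278.
Between band 86 and the ventral margin there are 278 − 86 = 192 bands.
192 − 8 false = 184 true bands after the spawning break.
With 2 bands per year, 184 / 2 = 92 years.
Counting back 92 years from 1982 CE places the spawning break in 1982 − 92 = 1890 CE.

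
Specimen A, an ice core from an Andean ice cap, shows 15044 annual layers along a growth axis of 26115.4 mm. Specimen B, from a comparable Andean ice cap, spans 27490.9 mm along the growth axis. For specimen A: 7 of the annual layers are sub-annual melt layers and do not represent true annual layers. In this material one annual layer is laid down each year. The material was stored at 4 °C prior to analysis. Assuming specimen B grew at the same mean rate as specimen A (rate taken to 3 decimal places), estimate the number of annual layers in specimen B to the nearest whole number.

15827 annual layers

Specimen A: correcting the raw count gives 15044 − 7 = 15037 true annual layers.
A: 26115.4 mm over 15037 years gives 26115.4 / 15037 ≈ 1.737 mm/yr.
Specimen B: 27490.9 mm / 1.737 mm per year = 15826.66 years ≈ 15827 annual layers.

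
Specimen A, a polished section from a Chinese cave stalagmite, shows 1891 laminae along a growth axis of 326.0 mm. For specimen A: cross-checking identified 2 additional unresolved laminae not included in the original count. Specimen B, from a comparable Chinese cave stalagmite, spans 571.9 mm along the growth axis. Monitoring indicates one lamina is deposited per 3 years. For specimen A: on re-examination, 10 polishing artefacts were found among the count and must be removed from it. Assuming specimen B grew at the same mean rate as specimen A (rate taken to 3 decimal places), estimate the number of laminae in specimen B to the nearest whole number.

3287 laminae

Specimen A: true lamina count = 1891 − 10 + 2 = 1883.
Specimen A: multiplying by 3 years per lamina: 1883 × 3 = 5649 years.
A: 326.0 mm over 5649 years gives 326.0 / 5649 ≈ 0.058 mm per year.
B spans 571.9 / 0.058 = 9860.34 years; at 3 years per lamina that is 9860.34 / 3 ≈ 3287 laminae.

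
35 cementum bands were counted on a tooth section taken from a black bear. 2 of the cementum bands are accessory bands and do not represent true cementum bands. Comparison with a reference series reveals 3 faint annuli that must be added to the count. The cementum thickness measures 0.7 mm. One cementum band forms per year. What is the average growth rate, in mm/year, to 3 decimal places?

0.019 mm/year

After corrections the count is 35 − 2 + 3 = 36 cementum bands.
Extension rate ≈ 0.7 / 36 = 0.019 mm/year.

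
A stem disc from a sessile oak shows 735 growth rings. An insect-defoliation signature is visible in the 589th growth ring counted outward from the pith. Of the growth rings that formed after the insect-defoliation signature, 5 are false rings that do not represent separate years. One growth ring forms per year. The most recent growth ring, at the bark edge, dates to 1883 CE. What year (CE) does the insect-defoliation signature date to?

1742 CE

Between growth ring 589 and the bark edge there are 735 − 589 = 146 growth rings.
Excluding 5 false growth rings: 146 − 5 = 141.
Counting back 141 years from 1883 CE places the insect-defoliation signature in 1883 − 141 = 1742 CE.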